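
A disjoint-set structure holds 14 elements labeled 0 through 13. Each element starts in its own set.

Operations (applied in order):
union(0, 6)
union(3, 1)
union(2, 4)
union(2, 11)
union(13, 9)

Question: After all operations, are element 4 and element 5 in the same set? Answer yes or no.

Step 1: union(0, 6) -> merged; set of 0 now {0, 6}
Step 2: union(3, 1) -> merged; set of 3 now {1, 3}
Step 3: union(2, 4) -> merged; set of 2 now {2, 4}
Step 4: union(2, 11) -> merged; set of 2 now {2, 4, 11}
Step 5: union(13, 9) -> merged; set of 13 now {9, 13}
Set of 4: {2, 4, 11}; 5 is not a member.

Answer: no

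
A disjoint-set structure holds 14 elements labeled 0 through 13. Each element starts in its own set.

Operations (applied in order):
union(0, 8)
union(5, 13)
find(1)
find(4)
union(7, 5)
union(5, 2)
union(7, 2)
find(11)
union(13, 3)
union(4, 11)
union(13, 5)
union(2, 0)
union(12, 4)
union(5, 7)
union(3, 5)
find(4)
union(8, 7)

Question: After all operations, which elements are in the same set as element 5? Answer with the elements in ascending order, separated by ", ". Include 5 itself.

Answer: 0, 2, 3, 5, 7, 8, 13

Derivation:
Step 1: union(0, 8) -> merged; set of 0 now {0, 8}
Step 2: union(5, 13) -> merged; set of 5 now {5, 13}
Step 3: find(1) -> no change; set of 1 is {1}
Step 4: find(4) -> no change; set of 4 is {4}
Step 5: union(7, 5) -> merged; set of 7 now {5, 7, 13}
Step 6: union(5, 2) -> merged; set of 5 now {2, 5, 7, 13}
Step 7: union(7, 2) -> already same set; set of 7 now {2, 5, 7, 13}
Step 8: find(11) -> no change; set of 11 is {11}
Step 9: union(13, 3) -> merged; set of 13 now {2, 3, 5, 7, 13}
Step 10: union(4, 11) -> merged; set of 4 now {4, 11}
Step 11: union(13, 5) -> already same set; set of 13 now {2, 3, 5, 7, 13}
Step 12: union(2, 0) -> merged; set of 2 now {0, 2, 3, 5, 7, 8, 13}
Step 13: union(12, 4) -> merged; set of 12 now {4, 11, 12}
Step 14: union(5, 7) -> already same set; set of 5 now {0, 2, 3, 5, 7, 8, 13}
Step 15: union(3, 5) -> already same set; set of 3 now {0, 2, 3, 5, 7, 8, 13}
Step 16: find(4) -> no change; set of 4 is {4, 11, 12}
Step 17: union(8, 7) -> already same set; set of 8 now {0, 2, 3, 5, 7, 8, 13}
Component of 5: {0, 2, 3, 5, 7, 8, 13}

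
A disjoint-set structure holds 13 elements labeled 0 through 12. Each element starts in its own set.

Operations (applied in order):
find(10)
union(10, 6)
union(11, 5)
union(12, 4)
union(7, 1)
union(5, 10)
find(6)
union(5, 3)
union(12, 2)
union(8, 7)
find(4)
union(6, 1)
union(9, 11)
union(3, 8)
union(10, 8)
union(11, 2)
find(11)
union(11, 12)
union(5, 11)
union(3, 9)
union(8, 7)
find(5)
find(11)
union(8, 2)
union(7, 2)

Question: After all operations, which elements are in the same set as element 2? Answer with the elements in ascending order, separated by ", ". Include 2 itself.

Step 1: find(10) -> no change; set of 10 is {10}
Step 2: union(10, 6) -> merged; set of 10 now {6, 10}
Step 3: union(11, 5) -> merged; set of 11 now {5, 11}
Step 4: union(12, 4) -> merged; set of 12 now {4, 12}
Step 5: union(7, 1) -> merged; set of 7 now {1, 7}
Step 6: union(5, 10) -> merged; set of 5 now {5, 6, 10, 11}
Step 7: find(6) -> no change; set of 6 is {5, 6, 10, 11}
Step 8: union(5, 3) -> merged; set of 5 now {3, 5, 6, 10, 11}
Step 9: union(12, 2) -> merged; set of 12 now {2, 4, 12}
Step 10: union(8, 7) -> merged; set of 8 now {1, 7, 8}
Step 11: find(4) -> no change; set of 4 is {2, 4, 12}
Step 12: union(6, 1) -> merged; set of 6 now {1, 3, 5, 6, 7, 8, 10, 11}
Step 13: union(9, 11) -> merged; set of 9 now {1, 3, 5, 6, 7, 8, 9, 10, 11}
Step 14: union(3, 8) -> already same set; set of 3 now {1, 3, 5, 6, 7, 8, 9, 10, 11}
Step 15: union(10, 8) -> already same set; set of 10 now {1, 3, 5, 6, 7, 8, 9, 10, 11}
Step 16: union(11, 2) -> merged; set of 11 now {1, 2, 3, 4, 5, 6, 7, 8, 9, 10, 11, 12}
Step 17: find(11) -> no change; set of 11 is {1, 2, 3, 4, 5, 6, 7, 8, 9, 10, 11, 12}
Step 18: union(11, 12) -> already same set; set of 11 now {1, 2, 3, 4, 5, 6, 7, 8, 9, 10, 11, 12}
Step 19: union(5, 11) -> already same set; set of 5 now {1, 2, 3, 4, 5, 6, 7, 8, 9, 10, 11, 12}
Step 20: union(3, 9) -> already same set; set of 3 now {1, 2, 3, 4, 5, 6, 7, 8, 9, 10, 11, 12}
Step 21: union(8, 7) -> already same set; set of 8 now {1, 2, 3, 4, 5, 6, 7, 8, 9, 10, 11, 12}
Step 22: find(5) -> no change; set of 5 is {1, 2, 3, 4, 5, 6, 7, 8, 9, 10, 11, 12}
Step 23: find(11) -> no change; set of 11 is {1, 2, 3, 4, 5, 6, 7, 8, 9, 10, 11, 12}
Step 24: union(8, 2) -> already same set; set of 8 now {1, 2, 3, 4, 5, 6, 7, 8, 9, 10, 11, 12}
Step 25: union(7, 2) -> already same set; set of 7 now {1, 2, 3, 4, 5, 6, 7, 8, 9, 10, 11, 12}
Component of 2: {1, 2, 3, 4, 5, 6, 7, 8, 9, 10, 11, 12}

Answer: 1, 2, 3, 4, 5, 6, 7, 8, 9, 10, 11, 12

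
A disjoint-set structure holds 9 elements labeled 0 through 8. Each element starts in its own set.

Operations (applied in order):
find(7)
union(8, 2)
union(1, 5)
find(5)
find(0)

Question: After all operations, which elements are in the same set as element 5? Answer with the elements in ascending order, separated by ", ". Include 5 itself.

Answer: 1, 5

Derivation:
Step 1: find(7) -> no change; set of 7 is {7}
Step 2: union(8, 2) -> merged; set of 8 now {2, 8}
Step 3: union(1, 5) -> merged; set of 1 now {1, 5}
Step 4: find(5) -> no change; set of 5 is {1, 5}
Step 5: find(0) -> no change; set of 0 is {0}
Component of 5: {1, 5}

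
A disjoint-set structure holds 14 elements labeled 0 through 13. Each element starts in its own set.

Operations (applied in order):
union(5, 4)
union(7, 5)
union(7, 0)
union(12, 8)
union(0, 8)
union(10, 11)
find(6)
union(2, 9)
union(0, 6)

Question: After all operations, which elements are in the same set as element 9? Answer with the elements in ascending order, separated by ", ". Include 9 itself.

Step 1: union(5, 4) -> merged; set of 5 now {4, 5}
Step 2: union(7, 5) -> merged; set of 7 now {4, 5, 7}
Step 3: union(7, 0) -> merged; set of 7 now {0, 4, 5, 7}
Step 4: union(12, 8) -> merged; set of 12 now {8, 12}
Step 5: union(0, 8) -> merged; set of 0 now {0, 4, 5, 7, 8, 12}
Step 6: union(10, 11) -> merged; set of 10 now {10, 11}
Step 7: find(6) -> no change; set of 6 is {6}
Step 8: union(2, 9) -> merged; set of 2 now {2, 9}
Step 9: union(0, 6) -> merged; set of 0 now {0, 4, 5, 6, 7, 8, 12}
Component of 9: {2, 9}

Answer: 2, 9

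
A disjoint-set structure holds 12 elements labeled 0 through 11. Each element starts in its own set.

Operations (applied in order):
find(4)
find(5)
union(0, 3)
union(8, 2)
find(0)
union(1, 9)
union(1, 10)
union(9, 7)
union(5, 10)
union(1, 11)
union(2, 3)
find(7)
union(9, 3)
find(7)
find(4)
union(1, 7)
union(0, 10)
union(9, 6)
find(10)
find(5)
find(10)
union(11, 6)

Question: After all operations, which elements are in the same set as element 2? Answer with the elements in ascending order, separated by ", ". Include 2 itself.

Answer: 0, 1, 2, 3, 5, 6, 7, 8, 9, 10, 11

Derivation:
Step 1: find(4) -> no change; set of 4 is {4}
Step 2: find(5) -> no change; set of 5 is {5}
Step 3: union(0, 3) -> merged; set of 0 now {0, 3}
Step 4: union(8, 2) -> merged; set of 8 now {2, 8}
Step 5: find(0) -> no change; set of 0 is {0, 3}
Step 6: union(1, 9) -> merged; set of 1 now {1, 9}
Step 7: union(1, 10) -> merged; set of 1 now {1, 9, 10}
Step 8: union(9, 7) -> merged; set of 9 now {1, 7, 9, 10}
Step 9: union(5, 10) -> merged; set of 5 now {1, 5, 7, 9, 10}
Step 10: union(1, 11) -> merged; set of 1 now {1, 5, 7, 9, 10, 11}
Step 11: union(2, 3) -> merged; set of 2 now {0, 2, 3, 8}
Step 12: find(7) -> no change; set of 7 is {1, 5, 7, 9, 10, 11}
Step 13: union(9, 3) -> merged; set of 9 now {0, 1, 2, 3, 5, 7, 8, 9, 10, 11}
Step 14: find(7) -> no change; set of 7 is {0, 1, 2, 3, 5, 7, 8, 9, 10, 11}
Step 15: find(4) -> no change; set of 4 is {4}
Step 16: union(1, 7) -> already same set; set of 1 now {0, 1, 2, 3, 5, 7, 8, 9, 10, 11}
Step 17: union(0, 10) -> already same set; set of 0 now {0, 1, 2, 3, 5, 7, 8, 9, 10, 11}
Step 18: union(9, 6) -> merged; set of 9 now {0, 1, 2, 3, 5, 6, 7, 8, 9, 10, 11}
Step 19: find(10) -> no change; set of 10 is {0, 1, 2, 3, 5, 6, 7, 8, 9, 10, 11}
Step 20: find(5) -> no change; set of 5 is {0, 1, 2, 3, 5, 6, 7, 8, 9, 10, 11}
Step 21: find(10) -> no change; set of 10 is {0, 1, 2, 3, 5, 6, 7, 8, 9, 10, 11}
Step 22: union(11, 6) -> already same set; set of 11 now {0, 1, 2, 3, 5, 6, 7, 8, 9, 10, 11}
Component of 2: {0, 1, 2, 3, 5, 6, 7, 8, 9, 10, 11}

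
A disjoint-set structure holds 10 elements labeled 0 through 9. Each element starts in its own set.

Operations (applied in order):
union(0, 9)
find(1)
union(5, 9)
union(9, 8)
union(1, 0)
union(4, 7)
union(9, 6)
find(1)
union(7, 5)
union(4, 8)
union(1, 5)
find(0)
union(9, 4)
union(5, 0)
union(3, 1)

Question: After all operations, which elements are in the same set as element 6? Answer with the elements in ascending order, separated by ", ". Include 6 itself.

Step 1: union(0, 9) -> merged; set of 0 now {0, 9}
Step 2: find(1) -> no change; set of 1 is {1}
Step 3: union(5, 9) -> merged; set of 5 now {0, 5, 9}
Step 4: union(9, 8) -> merged; set of 9 now {0, 5, 8, 9}
Step 5: union(1, 0) -> merged; set of 1 now {0, 1, 5, 8, 9}
Step 6: union(4, 7) -> merged; set of 4 now {4, 7}
Step 7: union(9, 6) -> merged; set of 9 now {0, 1, 5, 6, 8, 9}
Step 8: find(1) -> no change; set of 1 is {0, 1, 5, 6, 8, 9}
Step 9: union(7, 5) -> merged; set of 7 now {0, 1, 4, 5, 6, 7, 8, 9}
Step 10: union(4, 8) -> already same set; set of 4 now {0, 1, 4, 5, 6, 7, 8, 9}
Step 11: union(1, 5) -> already same set; set of 1 now {0, 1, 4, 5, 6, 7, 8, 9}
Step 12: find(0) -> no change; set of 0 is {0, 1, 4, 5, 6, 7, 8, 9}
Step 13: union(9, 4) -> already same set; set of 9 now {0, 1, 4, 5, 6, 7, 8, 9}
Step 14: union(5, 0) -> already same set; set of 5 now {0, 1, 4, 5, 6, 7, 8, 9}
Step 15: union(3, 1) -> merged; set of 3 now {0, 1, 3, 4, 5, 6, 7, 8, 9}
Component of 6: {0, 1, 3, 4, 5, 6, 7, 8, 9}

Answer: 0, 1, 3, 4, 5, 6, 7, 8, 9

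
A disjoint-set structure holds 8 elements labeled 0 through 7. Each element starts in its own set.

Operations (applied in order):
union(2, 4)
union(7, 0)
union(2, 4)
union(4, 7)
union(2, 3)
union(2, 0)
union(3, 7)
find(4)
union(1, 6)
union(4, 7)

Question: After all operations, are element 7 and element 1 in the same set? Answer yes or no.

Step 1: union(2, 4) -> merged; set of 2 now {2, 4}
Step 2: union(7, 0) -> merged; set of 7 now {0, 7}
Step 3: union(2, 4) -> already same set; set of 2 now {2, 4}
Step 4: union(4, 7) -> merged; set of 4 now {0, 2, 4, 7}
Step 5: union(2, 3) -> merged; set of 2 now {0, 2, 3, 4, 7}
Step 6: union(2, 0) -> already same set; set of 2 now {0, 2, 3, 4, 7}
Step 7: union(3, 7) -> already same set; set of 3 now {0, 2, 3, 4, 7}
Step 8: find(4) -> no change; set of 4 is {0, 2, 3, 4, 7}
Step 9: union(1, 6) -> merged; set of 1 now {1, 6}
Step 10: union(4, 7) -> already same set; set of 4 now {0, 2, 3, 4, 7}
Set of 7: {0, 2, 3, 4, 7}; 1 is not a member.

Answer: no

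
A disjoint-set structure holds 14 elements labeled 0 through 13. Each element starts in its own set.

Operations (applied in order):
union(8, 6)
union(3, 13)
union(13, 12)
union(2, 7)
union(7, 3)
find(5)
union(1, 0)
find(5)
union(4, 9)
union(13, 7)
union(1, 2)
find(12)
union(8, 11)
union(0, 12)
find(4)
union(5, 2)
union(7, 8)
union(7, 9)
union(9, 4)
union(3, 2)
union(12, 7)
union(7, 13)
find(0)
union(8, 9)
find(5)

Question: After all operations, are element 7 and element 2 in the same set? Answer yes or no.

Step 1: union(8, 6) -> merged; set of 8 now {6, 8}
Step 2: union(3, 13) -> merged; set of 3 now {3, 13}
Step 3: union(13, 12) -> merged; set of 13 now {3, 12, 13}
Step 4: union(2, 7) -> merged; set of 2 now {2, 7}
Step 5: union(7, 3) -> merged; set of 7 now {2, 3, 7, 12, 13}
Step 6: find(5) -> no change; set of 5 is {5}
Step 7: union(1, 0) -> merged; set of 1 now {0, 1}
Step 8: find(5) -> no change; set of 5 is {5}
Step 9: union(4, 9) -> merged; set of 4 now {4, 9}
Step 10: union(13, 7) -> already same set; set of 13 now {2, 3, 7, 12, 13}
Step 11: union(1, 2) -> merged; set of 1 now {0, 1, 2, 3, 7, 12, 13}
Step 12: find(12) -> no change; set of 12 is {0, 1, 2, 3, 7, 12, 13}
Step 13: union(8, 11) -> merged; set of 8 now {6, 8, 11}
Step 14: union(0, 12) -> already same set; set of 0 now {0, 1, 2, 3, 7, 12, 13}
Step 15: find(4) -> no change; set of 4 is {4, 9}
Step 16: union(5, 2) -> merged; set of 5 now {0, 1, 2, 3, 5, 7, 12, 13}
Step 17: union(7, 8) -> merged; set of 7 now {0, 1, 2, 3, 5, 6, 7, 8, 11, 12, 13}
Step 18: union(7, 9) -> merged; set of 7 now {0, 1, 2, 3, 4, 5, 6, 7, 8, 9, 11, 12, 13}
Step 19: union(9, 4) -> already same set; set of 9 now {0, 1, 2, 3, 4, 5, 6, 7, 8, 9, 11, 12, 13}
Step 20: union(3, 2) -> already same set; set of 3 now {0, 1, 2, 3, 4, 5, 6, 7, 8, 9, 11, 12, 13}
Step 21: union(12, 7) -> already same set; set of 12 now {0, 1, 2, 3, 4, 5, 6, 7, 8, 9, 11, 12, 13}
Step 22: union(7, 13) -> already same set; set of 7 now {0, 1, 2, 3, 4, 5, 6, 7, 8, 9, 11, 12, 13}
Step 23: find(0) -> no change; set of 0 is {0, 1, 2, 3, 4, 5, 6, 7, 8, 9, 11, 12, 13}
Step 24: union(8, 9) -> already same set; set of 8 now {0, 1, 2, 3, 4, 5, 6, 7, 8, 9, 11, 12, 13}
Step 25: find(5) -> no change; set of 5 is {0, 1, 2, 3, 4, 5, 6, 7, 8, 9, 11, 12, 13}
Set of 7: {0, 1, 2, 3, 4, 5, 6, 7, 8, 9, 11, 12, 13}; 2 is a member.

Answer: yes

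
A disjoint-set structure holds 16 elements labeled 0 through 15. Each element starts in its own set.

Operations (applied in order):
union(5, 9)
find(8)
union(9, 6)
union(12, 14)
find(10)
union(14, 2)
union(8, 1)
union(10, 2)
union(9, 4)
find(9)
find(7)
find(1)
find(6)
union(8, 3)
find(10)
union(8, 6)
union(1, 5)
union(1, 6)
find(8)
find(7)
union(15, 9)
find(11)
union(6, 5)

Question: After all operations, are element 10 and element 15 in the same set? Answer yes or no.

Answer: no

Derivation:
Step 1: union(5, 9) -> merged; set of 5 now {5, 9}
Step 2: find(8) -> no change; set of 8 is {8}
Step 3: union(9, 6) -> merged; set of 9 now {5, 6, 9}
Step 4: union(12, 14) -> merged; set of 12 now {12, 14}
Step 5: find(10) -> no change; set of 10 is {10}
Step 6: union(14, 2) -> merged; set of 14 now {2, 12, 14}
Step 7: union(8, 1) -> merged; set of 8 now {1, 8}
Step 8: union(10, 2) -> merged; set of 10 now {2, 10, 12, 14}
Step 9: union(9, 4) -> merged; set of 9 now {4, 5, 6, 9}
Step 10: find(9) -> no change; set of 9 is {4, 5, 6, 9}
Step 11: find(7) -> no change; set of 7 is {7}
Step 12: find(1) -> no change; set of 1 is {1, 8}
Step 13: find(6) -> no change; set of 6 is {4, 5, 6, 9}
Step 14: union(8, 3) -> merged; set of 8 now {1, 3, 8}
Step 15: find(10) -> no change; set of 10 is {2, 10, 12, 14}
Step 16: union(8, 6) -> merged; set of 8 now {1, 3, 4, 5, 6, 8, 9}
Step 17: union(1, 5) -> already same set; set of 1 now {1, 3, 4, 5, 6, 8, 9}
Step 18: union(1, 6) -> already same set; set of 1 now {1, 3, 4, 5, 6, 8, 9}
Step 19: find(8) -> no change; set of 8 is {1, 3, 4, 5, 6, 8, 9}
Step 20: find(7) -> no change; set of 7 is {7}
Step 21: union(15, 9) -> merged; set of 15 now {1, 3, 4, 5, 6, 8, 9, 15}
Step 22: find(11) -> no change; set of 11 is {11}
Step 23: union(6, 5) -> already same set; set of 6 now {1, 3, 4, 5, 6, 8, 9, 15}
Set of 10: {2, 10, 12, 14}; 15 is not a member.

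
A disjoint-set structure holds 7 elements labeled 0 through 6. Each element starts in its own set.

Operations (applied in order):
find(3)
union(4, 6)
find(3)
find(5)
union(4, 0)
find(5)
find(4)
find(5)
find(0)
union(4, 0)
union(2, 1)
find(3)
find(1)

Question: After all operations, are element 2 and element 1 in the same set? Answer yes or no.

Answer: yes

Derivation:
Step 1: find(3) -> no change; set of 3 is {3}
Step 2: union(4, 6) -> merged; set of 4 now {4, 6}
Step 3: find(3) -> no change; set of 3 is {3}
Step 4: find(5) -> no change; set of 5 is {5}
Step 5: union(4, 0) -> merged; set of 4 now {0, 4, 6}
Step 6: find(5) -> no change; set of 5 is {5}
Step 7: find(4) -> no change; set of 4 is {0, 4, 6}
Step 8: find(5) -> no change; set of 5 is {5}
Step 9: find(0) -> no change; set of 0 is {0, 4, 6}
Step 10: union(4, 0) -> already same set; set of 4 now {0, 4, 6}
Step 11: union(2, 1) -> merged; set of 2 now {1, 2}
Step 12: find(3) -> no change; set of 3 is {3}
Step 13: find(1) -> no change; set of 1 is {1, 2}
Set of 2: {1, 2}; 1 is a member.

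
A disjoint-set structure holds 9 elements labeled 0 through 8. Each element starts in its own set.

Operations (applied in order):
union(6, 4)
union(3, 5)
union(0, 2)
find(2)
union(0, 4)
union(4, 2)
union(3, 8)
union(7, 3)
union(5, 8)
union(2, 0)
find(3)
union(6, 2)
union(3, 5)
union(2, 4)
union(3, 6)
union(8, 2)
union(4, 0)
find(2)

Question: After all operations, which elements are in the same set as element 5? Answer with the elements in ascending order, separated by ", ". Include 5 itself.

Answer: 0, 2, 3, 4, 5, 6, 7, 8

Derivation:
Step 1: union(6, 4) -> merged; set of 6 now {4, 6}
Step 2: union(3, 5) -> merged; set of 3 now {3, 5}
Step 3: union(0, 2) -> merged; set of 0 now {0, 2}
Step 4: find(2) -> no change; set of 2 is {0, 2}
Step 5: union(0, 4) -> merged; set of 0 now {0, 2, 4, 6}
Step 6: union(4, 2) -> already same set; set of 4 now {0, 2, 4, 6}
Step 7: union(3, 8) -> merged; set of 3 now {3, 5, 8}
Step 8: union(7, 3) -> merged; set of 7 now {3, 5, 7, 8}
Step 9: union(5, 8) -> already same set; set of 5 now {3, 5, 7, 8}
Step 10: union(2, 0) -> already same set; set of 2 now {0, 2, 4, 6}
Step 11: find(3) -> no change; set of 3 is {3, 5, 7, 8}
Step 12: union(6, 2) -> already same set; set of 6 now {0, 2, 4, 6}
Step 13: union(3, 5) -> already same set; set of 3 now {3, 5, 7, 8}
Step 14: union(2, 4) -> already same set; set of 2 now {0, 2, 4, 6}
Step 15: union(3, 6) -> merged; set of 3 now {0, 2, 3, 4, 5, 6, 7, 8}
Step 16: union(8, 2) -> already same set; set of 8 now {0, 2, 3, 4, 5, 6, 7, 8}
Step 17: union(4, 0) -> already same set; set of 4 now {0, 2, 3, 4, 5, 6, 7, 8}
Step 18: find(2) -> no change; set of 2 is {0, 2, 3, 4, 5, 6, 7, 8}
Component of 5: {0, 2, 3, 4, 5, 6, 7, 8}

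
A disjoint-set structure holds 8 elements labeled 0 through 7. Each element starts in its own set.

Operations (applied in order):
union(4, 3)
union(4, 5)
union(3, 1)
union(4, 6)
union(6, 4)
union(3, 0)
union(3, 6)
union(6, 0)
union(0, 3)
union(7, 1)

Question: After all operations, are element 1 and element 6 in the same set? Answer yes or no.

Answer: yes

Derivation:
Step 1: union(4, 3) -> merged; set of 4 now {3, 4}
Step 2: union(4, 5) -> merged; set of 4 now {3, 4, 5}
Step 3: union(3, 1) -> merged; set of 3 now {1, 3, 4, 5}
Step 4: union(4, 6) -> merged; set of 4 now {1, 3, 4, 5, 6}
Step 5: union(6, 4) -> already same set; set of 6 now {1, 3, 4, 5, 6}
Step 6: union(3, 0) -> merged; set of 3 now {0, 1, 3, 4, 5, 6}
Step 7: union(3, 6) -> already same set; set of 3 now {0, 1, 3, 4, 5, 6}
Step 8: union(6, 0) -> already same set; set of 6 now {0, 1, 3, 4, 5, 6}
Step 9: union(0, 3) -> already same set; set of 0 now {0, 1, 3, 4, 5, 6}
Step 10: union(7, 1) -> merged; set of 7 now {0, 1, 3, 4, 5, 6, 7}
Set of 1: {0, 1, 3, 4, 5, 6, 7}; 6 is a member.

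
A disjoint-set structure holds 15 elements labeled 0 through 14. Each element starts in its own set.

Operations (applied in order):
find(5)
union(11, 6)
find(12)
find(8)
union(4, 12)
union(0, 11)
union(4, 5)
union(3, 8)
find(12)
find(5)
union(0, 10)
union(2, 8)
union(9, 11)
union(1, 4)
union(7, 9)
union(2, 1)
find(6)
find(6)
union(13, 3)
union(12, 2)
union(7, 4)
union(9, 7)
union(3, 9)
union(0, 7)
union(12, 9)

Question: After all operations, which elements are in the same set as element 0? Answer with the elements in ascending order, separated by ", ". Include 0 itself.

Answer: 0, 1, 2, 3, 4, 5, 6, 7, 8, 9, 10, 11, 12, 13

Derivation:
Step 1: find(5) -> no change; set of 5 is {5}
Step 2: union(11, 6) -> merged; set of 11 now {6, 11}
Step 3: find(12) -> no change; set of 12 is {12}
Step 4: find(8) -> no change; set of 8 is {8}
Step 5: union(4, 12) -> merged; set of 4 now {4, 12}
Step 6: union(0, 11) -> merged; set of 0 now {0, 6, 11}
Step 7: union(4, 5) -> merged; set of 4 now {4, 5, 12}
Step 8: union(3, 8) -> merged; set of 3 now {3, 8}
Step 9: find(12) -> no change; set of 12 is {4, 5, 12}
Step 10: find(5) -> no change; set of 5 is {4, 5, 12}
Step 11: union(0, 10) -> merged; set of 0 now {0, 6, 10, 11}
Step 12: union(2, 8) -> merged; set of 2 now {2, 3, 8}
Step 13: union(9, 11) -> merged; set of 9 now {0, 6, 9, 10, 11}
Step 14: union(1, 4) -> merged; set of 1 now {1, 4, 5, 12}
Step 15: union(7, 9) -> merged; set of 7 now {0, 6, 7, 9, 10, 11}
Step 16: union(2, 1) -> merged; set of 2 now {1, 2, 3, 4, 5, 8, 12}
Step 17: find(6) -> no change; set of 6 is {0, 6, 7, 9, 10, 11}
Step 18: find(6) -> no change; set of 6 is {0, 6, 7, 9, 10, 11}
Step 19: union(13, 3) -> merged; set of 13 now {1, 2, 3, 4, 5, 8, 12, 13}
Step 20: union(12, 2) -> already same set; set of 12 now {1, 2, 3, 4, 5, 8, 12, 13}
Step 21: union(7, 4) -> merged; set of 7 now {0, 1, 2, 3, 4, 5, 6, 7, 8, 9, 10, 11, 12, 13}
Step 22: union(9, 7) -> already same set; set of 9 now {0, 1, 2, 3, 4, 5, 6, 7, 8, 9, 10, 11, 12, 13}
Step 23: union(3, 9) -> already same set; set of 3 now {0, 1, 2, 3, 4, 5, 6, 7, 8, 9, 10, 11, 12, 13}
Step 24: union(0, 7) -> already same set; set of 0 now {0, 1, 2, 3, 4, 5, 6, 7, 8, 9, 10, 11, 12, 13}
Step 25: union(12, 9) -> already same set; set of 12 now {0, 1, 2, 3, 4, 5, 6, 7, 8, 9, 10, 11, 12, 13}
Component of 0: {0, 1, 2, 3, 4, 5, 6, 7, 8, 9, 10, 11, 12, 13}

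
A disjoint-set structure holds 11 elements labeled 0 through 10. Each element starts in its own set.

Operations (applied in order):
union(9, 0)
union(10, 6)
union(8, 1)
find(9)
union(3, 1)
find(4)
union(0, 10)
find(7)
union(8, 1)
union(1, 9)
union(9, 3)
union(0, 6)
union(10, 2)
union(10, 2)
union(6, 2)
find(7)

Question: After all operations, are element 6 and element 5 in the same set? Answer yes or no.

Answer: no

Derivation:
Step 1: union(9, 0) -> merged; set of 9 now {0, 9}
Step 2: union(10, 6) -> merged; set of 10 now {6, 10}
Step 3: union(8, 1) -> merged; set of 8 now {1, 8}
Step 4: find(9) -> no change; set of 9 is {0, 9}
Step 5: union(3, 1) -> merged; set of 3 now {1, 3, 8}
Step 6: find(4) -> no change; set of 4 is {4}
Step 7: union(0, 10) -> merged; set of 0 now {0, 6, 9, 10}
Step 8: find(7) -> no change; set of 7 is {7}
Step 9: union(8, 1) -> already same set; set of 8 now {1, 3, 8}
Step 10: union(1, 9) -> merged; set of 1 now {0, 1, 3, 6, 8, 9, 10}
Step 11: union(9, 3) -> already same set; set of 9 now {0, 1, 3, 6, 8, 9, 10}
Step 12: union(0, 6) -> already same set; set of 0 now {0, 1, 3, 6, 8, 9, 10}
Step 13: union(10, 2) -> merged; set of 10 now {0, 1, 2, 3, 6, 8, 9, 10}
Step 14: union(10, 2) -> already same set; set of 10 now {0, 1, 2, 3, 6, 8, 9, 10}
Step 15: union(6, 2) -> already same set; set of 6 now {0, 1, 2, 3, 6, 8, 9, 10}
Step 16: find(7) -> no change; set of 7 is {7}
Set of 6: {0, 1, 2, 3, 6, 8, 9, 10}; 5 is not a member.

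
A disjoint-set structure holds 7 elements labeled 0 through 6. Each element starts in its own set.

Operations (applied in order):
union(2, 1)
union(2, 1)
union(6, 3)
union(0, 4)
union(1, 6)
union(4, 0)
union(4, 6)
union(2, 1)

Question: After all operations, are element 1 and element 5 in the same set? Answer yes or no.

Answer: no

Derivation:
Step 1: union(2, 1) -> merged; set of 2 now {1, 2}
Step 2: union(2, 1) -> already same set; set of 2 now {1, 2}
Step 3: union(6, 3) -> merged; set of 6 now {3, 6}
Step 4: union(0, 4) -> merged; set of 0 now {0, 4}
Step 5: union(1, 6) -> merged; set of 1 now {1, 2, 3, 6}
Step 6: union(4, 0) -> already same set; set of 4 now {0, 4}
Step 7: union(4, 6) -> merged; set of 4 now {0, 1, 2, 3, 4, 6}
Step 8: union(2, 1) -> already same set; set of 2 now {0, 1, 2, 3, 4, 6}
Set of 1: {0, 1, 2, 3, 4, 6}; 5 is not a member.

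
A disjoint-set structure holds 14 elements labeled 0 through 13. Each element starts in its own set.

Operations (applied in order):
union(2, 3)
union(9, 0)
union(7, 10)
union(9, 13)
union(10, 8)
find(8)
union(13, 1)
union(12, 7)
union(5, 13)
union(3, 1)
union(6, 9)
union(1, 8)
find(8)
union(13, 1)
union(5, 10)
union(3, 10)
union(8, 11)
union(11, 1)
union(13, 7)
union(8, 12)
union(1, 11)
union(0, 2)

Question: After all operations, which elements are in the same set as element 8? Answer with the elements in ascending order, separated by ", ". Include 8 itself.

Answer: 0, 1, 2, 3, 5, 6, 7, 8, 9, 10, 11, 12, 13

Derivation:
Step 1: union(2, 3) -> merged; set of 2 now {2, 3}
Step 2: union(9, 0) -> merged; set of 9 now {0, 9}
Step 3: union(7, 10) -> merged; set of 7 now {7, 10}
Step 4: union(9, 13) -> merged; set of 9 now {0, 9, 13}
Step 5: union(10, 8) -> merged; set of 10 now {7, 8, 10}
Step 6: find(8) -> no change; set of 8 is {7, 8, 10}
Step 7: union(13, 1) -> merged; set of 13 now {0, 1, 9, 13}
Step 8: union(12, 7) -> merged; set of 12 now {7, 8, 10, 12}
Step 9: union(5, 13) -> merged; set of 5 now {0, 1, 5, 9, 13}
Step 10: union(3, 1) -> merged; set of 3 now {0, 1, 2, 3, 5, 9, 13}
Step 11: union(6, 9) -> merged; set of 6 now {0, 1, 2, 3, 5, 6, 9, 13}
Step 12: union(1, 8) -> merged; set of 1 now {0, 1, 2, 3, 5, 6, 7, 8, 9, 10, 12, 13}
Step 13: find(8) -> no change; set of 8 is {0, 1, 2, 3, 5, 6, 7, 8, 9, 10, 12, 13}
Step 14: union(13, 1) -> already same set; set of 13 now {0, 1, 2, 3, 5, 6, 7, 8, 9, 10, 12, 13}
Step 15: union(5, 10) -> already same set; set of 5 now {0, 1, 2, 3, 5, 6, 7, 8, 9, 10, 12, 13}
Step 16: union(3, 10) -> already same set; set of 3 now {0, 1, 2, 3, 5, 6, 7, 8, 9, 10, 12, 13}
Step 17: union(8, 11) -> merged; set of 8 now {0, 1, 2, 3, 5, 6, 7, 8, 9, 10, 11, 12, 13}
Step 18: union(11, 1) -> already same set; set of 11 now {0, 1, 2, 3, 5, 6, 7, 8, 9, 10, 11, 12, 13}
Step 19: union(13, 7) -> already same set; set of 13 now {0, 1, 2, 3, 5, 6, 7, 8, 9, 10, 11, 12, 13}
Step 20: union(8, 12) -> already same set; set of 8 now {0, 1, 2, 3, 5, 6, 7, 8, 9, 10, 11, 12, 13}
Step 21: union(1, 11) -> already same set; set of 1 now {0, 1, 2, 3, 5, 6, 7, 8, 9, 10, 11, 12, 13}
Step 22: union(0, 2) -> already same set; set of 0 now {0, 1, 2, 3, 5, 6, 7, 8, 9, 10, 11, 12, 13}
Component of 8: {0, 1, 2, 3, 5, 6, 7, 8, 9, 10, 11, 12, 13}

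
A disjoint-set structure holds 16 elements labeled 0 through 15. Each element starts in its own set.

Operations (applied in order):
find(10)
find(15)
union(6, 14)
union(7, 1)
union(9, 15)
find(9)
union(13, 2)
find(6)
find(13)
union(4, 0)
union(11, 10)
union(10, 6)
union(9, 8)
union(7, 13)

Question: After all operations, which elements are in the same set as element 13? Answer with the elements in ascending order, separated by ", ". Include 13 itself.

Step 1: find(10) -> no change; set of 10 is {10}
Step 2: find(15) -> no change; set of 15 is {15}
Step 3: union(6, 14) -> merged; set of 6 now {6, 14}
Step 4: union(7, 1) -> merged; set of 7 now {1, 7}
Step 5: union(9, 15) -> merged; set of 9 now {9, 15}
Step 6: find(9) -> no change; set of 9 is {9, 15}
Step 7: union(13, 2) -> merged; set of 13 now {2, 13}
Step 8: find(6) -> no change; set of 6 is {6, 14}
Step 9: find(13) -> no change; set of 13 is {2, 13}
Step 10: union(4, 0) -> merged; set of 4 now {0, 4}
Step 11: union(11, 10) -> merged; set of 11 now {10, 11}
Step 12: union(10, 6) -> merged; set of 10 now {6, 10, 11, 14}
Step 13: union(9, 8) -> merged; set of 9 now {8, 9, 15}
Step 14: union(7, 13) -> merged; set of 7 now {1, 2, 7, 13}
Component of 13: {1, 2, 7, 13}

Answer: 1, 2, 7, 13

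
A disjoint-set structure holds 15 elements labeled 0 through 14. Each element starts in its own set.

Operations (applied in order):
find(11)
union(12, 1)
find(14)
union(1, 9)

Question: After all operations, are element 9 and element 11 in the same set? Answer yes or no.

Step 1: find(11) -> no change; set of 11 is {11}
Step 2: union(12, 1) -> merged; set of 12 now {1, 12}
Step 3: find(14) -> no change; set of 14 is {14}
Step 4: union(1, 9) -> merged; set of 1 now {1, 9, 12}
Set of 9: {1, 9, 12}; 11 is not a member.

Answer: no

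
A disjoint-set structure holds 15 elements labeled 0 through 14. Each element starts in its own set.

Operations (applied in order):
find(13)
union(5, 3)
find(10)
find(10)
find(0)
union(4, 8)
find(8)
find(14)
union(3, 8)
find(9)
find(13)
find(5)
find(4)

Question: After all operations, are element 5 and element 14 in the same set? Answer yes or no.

Answer: no

Derivation:
Step 1: find(13) -> no change; set of 13 is {13}
Step 2: union(5, 3) -> merged; set of 5 now {3, 5}
Step 3: find(10) -> no change; set of 10 is {10}
Step 4: find(10) -> no change; set of 10 is {10}
Step 5: find(0) -> no change; set of 0 is {0}
Step 6: union(4, 8) -> merged; set of 4 now {4, 8}
Step 7: find(8) -> no change; set of 8 is {4, 8}
Step 8: find(14) -> no change; set of 14 is {14}
Step 9: union(3, 8) -> merged; set of 3 now {3, 4, 5, 8}
Step 10: find(9) -> no change; set of 9 is {9}
Step 11: find(13) -> no change; set of 13 is {13}
Step 12: find(5) -> no change; set of 5 is {3, 4, 5, 8}
Step 13: find(4) -> no change; set of 4 is {3, 4, 5, 8}
Set of 5: {3, 4, 5, 8}; 14 is not a member.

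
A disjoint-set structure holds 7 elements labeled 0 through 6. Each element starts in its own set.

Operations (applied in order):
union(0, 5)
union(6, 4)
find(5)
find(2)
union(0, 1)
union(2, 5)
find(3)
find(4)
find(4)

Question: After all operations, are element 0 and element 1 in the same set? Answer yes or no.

Step 1: union(0, 5) -> merged; set of 0 now {0, 5}
Step 2: union(6, 4) -> merged; set of 6 now {4, 6}
Step 3: find(5) -> no change; set of 5 is {0, 5}
Step 4: find(2) -> no change; set of 2 is {2}
Step 5: union(0, 1) -> merged; set of 0 now {0, 1, 5}
Step 6: union(2, 5) -> merged; set of 2 now {0, 1, 2, 5}
Step 7: find(3) -> no change; set of 3 is {3}
Step 8: find(4) -> no change; set of 4 is {4, 6}
Step 9: find(4) -> no change; set of 4 is {4, 6}
Set of 0: {0, 1, 2, 5}; 1 is a member.

Answer: yes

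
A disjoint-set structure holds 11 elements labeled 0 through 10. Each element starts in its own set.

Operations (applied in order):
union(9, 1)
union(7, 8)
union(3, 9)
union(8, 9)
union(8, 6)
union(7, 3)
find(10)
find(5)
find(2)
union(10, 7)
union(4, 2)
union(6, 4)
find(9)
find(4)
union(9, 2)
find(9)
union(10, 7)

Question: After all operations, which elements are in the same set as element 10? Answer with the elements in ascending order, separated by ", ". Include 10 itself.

Answer: 1, 2, 3, 4, 6, 7, 8, 9, 10

Derivation:
Step 1: union(9, 1) -> merged; set of 9 now {1, 9}
Step 2: union(7, 8) -> merged; set of 7 now {7, 8}
Step 3: union(3, 9) -> merged; set of 3 now {1, 3, 9}
Step 4: union(8, 9) -> merged; set of 8 now {1, 3, 7, 8, 9}
Step 5: union(8, 6) -> merged; set of 8 now {1, 3, 6, 7, 8, 9}
Step 6: union(7, 3) -> already same set; set of 7 now {1, 3, 6, 7, 8, 9}
Step 7: find(10) -> no change; set of 10 is {10}
Step 8: find(5) -> no change; set of 5 is {5}
Step 9: find(2) -> no change; set of 2 is {2}
Step 10: union(10, 7) -> merged; set of 10 now {1, 3, 6, 7, 8, 9, 10}
Step 11: union(4, 2) -> merged; set of 4 now {2, 4}
Step 12: union(6, 4) -> merged; set of 6 now {1, 2, 3, 4, 6, 7, 8, 9, 10}
Step 13: find(9) -> no change; set of 9 is {1, 2, 3, 4, 6, 7, 8, 9, 10}
Step 14: find(4) -> no change; set of 4 is {1, 2, 3, 4, 6, 7, 8, 9, 10}
Step 15: union(9, 2) -> already same set; set of 9 now {1, 2, 3, 4, 6, 7, 8, 9, 10}
Step 16: find(9) -> no change; set of 9 is {1, 2, 3, 4, 6, 7, 8, 9, 10}
Step 17: union(10, 7) -> already same set; set of 10 now {1, 2, 3, 4, 6, 7, 8, 9, 10}
Component of 10: {1, 2, 3, 4, 6, 7, 8, 9, 10}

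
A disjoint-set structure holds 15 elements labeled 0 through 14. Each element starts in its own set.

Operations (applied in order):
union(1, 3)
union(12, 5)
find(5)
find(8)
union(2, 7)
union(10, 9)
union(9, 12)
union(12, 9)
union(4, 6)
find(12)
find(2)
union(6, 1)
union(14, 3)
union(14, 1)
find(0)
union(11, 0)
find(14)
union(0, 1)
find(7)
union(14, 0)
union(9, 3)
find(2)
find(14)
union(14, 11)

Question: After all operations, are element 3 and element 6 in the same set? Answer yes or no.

Step 1: union(1, 3) -> merged; set of 1 now {1, 3}
Step 2: union(12, 5) -> merged; set of 12 now {5, 12}
Step 3: find(5) -> no change; set of 5 is {5, 12}
Step 4: find(8) -> no change; set of 8 is {8}
Step 5: union(2, 7) -> merged; set of 2 now {2, 7}
Step 6: union(10, 9) -> merged; set of 10 now {9, 10}
Step 7: union(9, 12) -> merged; set of 9 now {5, 9, 10, 12}
Step 8: union(12, 9) -> already same set; set of 12 now {5, 9, 10, 12}
Step 9: union(4, 6) -> merged; set of 4 now {4, 6}
Step 10: find(12) -> no change; set of 12 is {5, 9, 10, 12}
Step 11: find(2) -> no change; set of 2 is {2, 7}
Step 12: union(6, 1) -> merged; set of 6 now {1, 3, 4, 6}
Step 13: union(14, 3) -> merged; set of 14 now {1, 3, 4, 6, 14}
Step 14: union(14, 1) -> already same set; set of 14 now {1, 3, 4, 6, 14}
Step 15: find(0) -> no change; set of 0 is {0}
Step 16: union(11, 0) -> merged; set of 11 now {0, 11}
Step 17: find(14) -> no change; set of 14 is {1, 3, 4, 6, 14}
Step 18: union(0, 1) -> merged; set of 0 now {0, 1, 3, 4, 6, 11, 14}
Step 19: find(7) -> no change; set of 7 is {2, 7}
Step 20: union(14, 0) -> already same set; set of 14 now {0, 1, 3, 4, 6, 11, 14}
Step 21: union(9, 3) -> merged; set of 9 now {0, 1, 3, 4, 5, 6, 9, 10, 11, 12, 14}
Step 22: find(2) -> no change; set of 2 is {2, 7}
Step 23: find(14) -> no change; set of 14 is {0, 1, 3, 4, 5, 6, 9, 10, 11, 12, 14}
Step 24: union(14, 11) -> already same set; set of 14 now {0, 1, 3, 4, 5, 6, 9, 10, 11, 12, 14}
Set of 3: {0, 1, 3, 4, 5, 6, 9, 10, 11, 12, 14}; 6 is a member.

Answer: yes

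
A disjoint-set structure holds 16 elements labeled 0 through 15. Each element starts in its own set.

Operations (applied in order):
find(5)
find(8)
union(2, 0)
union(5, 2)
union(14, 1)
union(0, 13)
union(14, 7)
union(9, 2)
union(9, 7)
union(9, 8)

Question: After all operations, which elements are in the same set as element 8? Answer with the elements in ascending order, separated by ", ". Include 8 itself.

Answer: 0, 1, 2, 5, 7, 8, 9, 13, 14

Derivation:
Step 1: find(5) -> no change; set of 5 is {5}
Step 2: find(8) -> no change; set of 8 is {8}
Step 3: union(2, 0) -> merged; set of 2 now {0, 2}
Step 4: union(5, 2) -> merged; set of 5 now {0, 2, 5}
Step 5: union(14, 1) -> merged; set of 14 now {1, 14}
Step 6: union(0, 13) -> merged; set of 0 now {0, 2, 5, 13}
Step 7: union(14, 7) -> merged; set of 14 now {1, 7, 14}
Step 8: union(9, 2) -> merged; set of 9 now {0, 2, 5, 9, 13}
Step 9: union(9, 7) -> merged; set of 9 now {0, 1, 2, 5, 7, 9, 13, 14}
Step 10: union(9, 8) -> merged; set of 9 now {0, 1, 2, 5, 7, 8, 9, 13, 14}
Component of 8: {0, 1, 2, 5, 7, 8, 9, 13, 14}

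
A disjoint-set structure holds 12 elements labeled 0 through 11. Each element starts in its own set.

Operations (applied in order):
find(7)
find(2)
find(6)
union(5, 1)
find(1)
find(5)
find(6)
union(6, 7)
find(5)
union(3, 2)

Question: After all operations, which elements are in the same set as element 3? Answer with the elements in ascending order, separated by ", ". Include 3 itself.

Step 1: find(7) -> no change; set of 7 is {7}
Step 2: find(2) -> no change; set of 2 is {2}
Step 3: find(6) -> no change; set of 6 is {6}
Step 4: union(5, 1) -> merged; set of 5 now {1, 5}
Step 5: find(1) -> no change; set of 1 is {1, 5}
Step 6: find(5) -> no change; set of 5 is {1, 5}
Step 7: find(6) -> no change; set of 6 is {6}
Step 8: union(6, 7) -> merged; set of 6 now {6, 7}
Step 9: find(5) -> no change; set of 5 is {1, 5}
Step 10: union(3, 2) -> merged; set of 3 now {2, 3}
Component of 3: {2, 3}

Answer: 2, 3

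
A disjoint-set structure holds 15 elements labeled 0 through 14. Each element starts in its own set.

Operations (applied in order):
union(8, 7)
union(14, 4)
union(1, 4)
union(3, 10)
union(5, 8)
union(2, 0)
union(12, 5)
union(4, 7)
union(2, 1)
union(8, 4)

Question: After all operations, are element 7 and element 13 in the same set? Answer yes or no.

Step 1: union(8, 7) -> merged; set of 8 now {7, 8}
Step 2: union(14, 4) -> merged; set of 14 now {4, 14}
Step 3: union(1, 4) -> merged; set of 1 now {1, 4, 14}
Step 4: union(3, 10) -> merged; set of 3 now {3, 10}
Step 5: union(5, 8) -> merged; set of 5 now {5, 7, 8}
Step 6: union(2, 0) -> merged; set of 2 now {0, 2}
Step 7: union(12, 5) -> merged; set of 12 now {5, 7, 8, 12}
Step 8: union(4, 7) -> merged; set of 4 now {1, 4, 5, 7, 8, 12, 14}
Step 9: union(2, 1) -> merged; set of 2 now {0, 1, 2, 4, 5, 7, 8, 12, 14}
Step 10: union(8, 4) -> already same set; set of 8 now {0, 1, 2, 4, 5, 7, 8, 12, 14}
Set of 7: {0, 1, 2, 4, 5, 7, 8, 12, 14}; 13 is not a member.

Answer: no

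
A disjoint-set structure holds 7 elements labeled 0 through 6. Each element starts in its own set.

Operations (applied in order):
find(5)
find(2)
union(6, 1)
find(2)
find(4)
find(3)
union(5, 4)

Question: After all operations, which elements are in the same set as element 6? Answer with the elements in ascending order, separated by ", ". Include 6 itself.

Step 1: find(5) -> no change; set of 5 is {5}
Step 2: find(2) -> no change; set of 2 is {2}
Step 3: union(6, 1) -> merged; set of 6 now {1, 6}
Step 4: find(2) -> no change; set of 2 is {2}
Step 5: find(4) -> no change; set of 4 is {4}
Step 6: find(3) -> no change; set of 3 is {3}
Step 7: union(5, 4) -> merged; set of 5 now {4, 5}
Component of 6: {1, 6}

Answer: 1, 6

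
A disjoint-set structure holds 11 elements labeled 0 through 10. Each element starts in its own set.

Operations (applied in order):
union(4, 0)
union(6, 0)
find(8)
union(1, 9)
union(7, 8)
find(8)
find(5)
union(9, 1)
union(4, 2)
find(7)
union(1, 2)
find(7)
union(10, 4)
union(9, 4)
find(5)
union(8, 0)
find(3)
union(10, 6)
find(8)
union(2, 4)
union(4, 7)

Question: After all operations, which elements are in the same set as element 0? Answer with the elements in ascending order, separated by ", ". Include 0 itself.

Step 1: union(4, 0) -> merged; set of 4 now {0, 4}
Step 2: union(6, 0) -> merged; set of 6 now {0, 4, 6}
Step 3: find(8) -> no change; set of 8 is {8}
Step 4: union(1, 9) -> merged; set of 1 now {1, 9}
Step 5: union(7, 8) -> merged; set of 7 now {7, 8}
Step 6: find(8) -> no change; set of 8 is {7, 8}
Step 7: find(5) -> no change; set of 5 is {5}
Step 8: union(9, 1) -> already same set; set of 9 now {1, 9}
Step 9: union(4, 2) -> merged; set of 4 now {0, 2, 4, 6}
Step 10: find(7) -> no change; set of 7 is {7, 8}
Step 11: union(1, 2) -> merged; set of 1 now {0, 1, 2, 4, 6, 9}
Step 12: find(7) -> no change; set of 7 is {7, 8}
Step 13: union(10, 4) -> merged; set of 10 now {0, 1, 2, 4, 6, 9, 10}
Step 14: union(9, 4) -> already same set; set of 9 now {0, 1, 2, 4, 6, 9, 10}
Step 15: find(5) -> no change; set of 5 is {5}
Step 16: union(8, 0) -> merged; set of 8 now {0, 1, 2, 4, 6, 7, 8, 9, 10}
Step 17: find(3) -> no change; set of 3 is {3}
Step 18: union(10, 6) -> already same set; set of 10 now {0, 1, 2, 4, 6, 7, 8, 9, 10}
Step 19: find(8) -> no change; set of 8 is {0, 1, 2, 4, 6, 7, 8, 9, 10}
Step 20: union(2, 4) -> already same set; set of 2 now {0, 1, 2, 4, 6, 7, 8, 9, 10}
Step 21: union(4, 7) -> already same set; set of 4 now {0, 1, 2, 4, 6, 7, 8, 9, 10}
Component of 0: {0, 1, 2, 4, 6, 7, 8, 9, 10}

Answer: 0, 1, 2, 4, 6, 7, 8, 9, 10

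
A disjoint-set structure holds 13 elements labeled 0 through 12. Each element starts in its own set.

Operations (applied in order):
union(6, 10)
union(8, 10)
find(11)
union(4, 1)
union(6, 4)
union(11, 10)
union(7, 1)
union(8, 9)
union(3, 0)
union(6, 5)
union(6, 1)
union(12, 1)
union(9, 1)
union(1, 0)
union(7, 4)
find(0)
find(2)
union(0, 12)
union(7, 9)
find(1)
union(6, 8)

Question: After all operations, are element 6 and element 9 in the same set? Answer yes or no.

Step 1: union(6, 10) -> merged; set of 6 now {6, 10}
Step 2: union(8, 10) -> merged; set of 8 now {6, 8, 10}
Step 3: find(11) -> no change; set of 11 is {11}
Step 4: union(4, 1) -> merged; set of 4 now {1, 4}
Step 5: union(6, 4) -> merged; set of 6 now {1, 4, 6, 8, 10}
Step 6: union(11, 10) -> merged; set of 11 now {1, 4, 6, 8, 10, 11}
Step 7: union(7, 1) -> merged; set of 7 now {1, 4, 6, 7, 8, 10, 11}
Step 8: union(8, 9) -> merged; set of 8 now {1, 4, 6, 7, 8, 9, 10, 11}
Step 9: union(3, 0) -> merged; set of 3 now {0, 3}
Step 10: union(6, 5) -> merged; set of 6 now {1, 4, 5, 6, 7, 8, 9, 10, 11}
Step 11: union(6, 1) -> already same set; set of 6 now {1, 4, 5, 6, 7, 8, 9, 10, 11}
Step 12: union(12, 1) -> merged; set of 12 now {1, 4, 5, 6, 7, 8, 9, 10, 11, 12}
Step 13: union(9, 1) -> already same set; set of 9 now {1, 4, 5, 6, 7, 8, 9, 10, 11, 12}
Step 14: union(1, 0) -> merged; set of 1 now {0, 1, 3, 4, 5, 6, 7, 8, 9, 10, 11, 12}
Step 15: union(7, 4) -> already same set; set of 7 now {0, 1, 3, 4, 5, 6, 7, 8, 9, 10, 11, 12}
Step 16: find(0) -> no change; set of 0 is {0, 1, 3, 4, 5, 6, 7, 8, 9, 10, 11, 12}
Step 17: find(2) -> no change; set of 2 is {2}
Step 18: union(0, 12) -> already same set; set of 0 now {0, 1, 3, 4, 5, 6, 7, 8, 9, 10, 11, 12}
Step 19: union(7, 9) -> already same set; set of 7 now {0, 1, 3, 4, 5, 6, 7, 8, 9, 10, 11, 12}
Step 20: find(1) -> no change; set of 1 is {0, 1, 3, 4, 5, 6, 7, 8, 9, 10, 11, 12}
Step 21: union(6, 8) -> already same set; set of 6 now {0, 1, 3, 4, 5, 6, 7, 8, 9, 10, 11, 12}
Set of 6: {0, 1, 3, 4, 5, 6, 7, 8, 9, 10, 11, 12}; 9 is a member.

Answer: yes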